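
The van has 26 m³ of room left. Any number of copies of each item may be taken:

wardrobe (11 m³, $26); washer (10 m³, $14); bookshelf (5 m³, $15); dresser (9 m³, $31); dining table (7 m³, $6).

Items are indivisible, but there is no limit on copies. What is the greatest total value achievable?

$77

Best value-per-unit is dresser at 31/9; filling with it alone gives 2×31 = 62.
Optimal mix: 1×bookshelf + 2×dresser → volume 23, value 77.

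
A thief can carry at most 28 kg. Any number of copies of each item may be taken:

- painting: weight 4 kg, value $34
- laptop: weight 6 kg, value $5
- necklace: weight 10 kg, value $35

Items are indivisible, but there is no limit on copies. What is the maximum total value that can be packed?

Best value-per-unit is painting at 34/4, and filling with it alone uses weight 7×4=28. No mix of the others beats 7×34 = 238.

$238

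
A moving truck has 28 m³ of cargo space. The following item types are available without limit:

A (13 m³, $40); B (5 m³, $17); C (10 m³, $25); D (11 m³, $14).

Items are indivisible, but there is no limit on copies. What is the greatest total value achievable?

$91

Best value-per-unit is B at 17/5; filling with it alone gives 5×17 = 85.
Optimal mix: 1×A + 3×B → volume 28, value 91.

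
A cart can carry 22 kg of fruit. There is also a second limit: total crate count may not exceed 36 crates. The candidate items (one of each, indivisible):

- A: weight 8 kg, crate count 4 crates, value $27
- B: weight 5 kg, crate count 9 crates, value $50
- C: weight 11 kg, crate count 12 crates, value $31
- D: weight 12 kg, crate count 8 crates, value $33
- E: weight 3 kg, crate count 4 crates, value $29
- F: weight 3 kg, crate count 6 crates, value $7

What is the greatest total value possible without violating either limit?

Feasible sets respecting both limits:
- B+C+E+F: weight 22, crate count 31, value 117
- A+B+E+F: weight 19, crate count 23, value 113
- B+D+E: weight 20, crate count 21, value 112
- B+C+E: weight 19, crate count 25, value 110
Best: $117.

$117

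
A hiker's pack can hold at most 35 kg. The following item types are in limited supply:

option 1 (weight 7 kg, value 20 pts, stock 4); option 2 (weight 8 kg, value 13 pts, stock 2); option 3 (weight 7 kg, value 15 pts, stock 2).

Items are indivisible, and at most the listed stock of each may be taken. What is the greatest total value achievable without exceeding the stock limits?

Best selections within weight 35 and stock limits:
- 4×option 1 + 1×option 3: weight 35, value 95
- 3×option 1 + 2×option 3: weight 35, value 90
Best: 95 pts.

95 pts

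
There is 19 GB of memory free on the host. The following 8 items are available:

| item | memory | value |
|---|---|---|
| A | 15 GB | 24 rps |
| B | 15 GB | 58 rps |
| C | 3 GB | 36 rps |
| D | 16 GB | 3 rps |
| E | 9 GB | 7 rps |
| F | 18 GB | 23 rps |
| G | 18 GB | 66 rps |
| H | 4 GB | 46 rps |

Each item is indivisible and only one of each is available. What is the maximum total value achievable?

Check high-value combinations within 19 GB:
- B+H: memory 15+4=19, value 58+46=104
- B+C: memory 15+3=18, value 58+36=94
- C+E+H: memory 3+9+4=16, value 36+7+46=89
- C+H: memory 3+4=7, value 36+46=82
- A+H: memory 15+4=19, value 24+46=70
Best: 104 rps.

104 rps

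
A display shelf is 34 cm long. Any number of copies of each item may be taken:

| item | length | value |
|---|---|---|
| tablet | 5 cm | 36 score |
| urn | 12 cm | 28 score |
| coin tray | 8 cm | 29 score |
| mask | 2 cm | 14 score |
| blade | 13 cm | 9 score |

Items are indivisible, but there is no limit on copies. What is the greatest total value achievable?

Best value-per-unit is tablet at 36/5; filling with it alone gives 6×36 = 216.
Optimal mix: 6×tablet + 2×mask → length 34, value 244.

244 score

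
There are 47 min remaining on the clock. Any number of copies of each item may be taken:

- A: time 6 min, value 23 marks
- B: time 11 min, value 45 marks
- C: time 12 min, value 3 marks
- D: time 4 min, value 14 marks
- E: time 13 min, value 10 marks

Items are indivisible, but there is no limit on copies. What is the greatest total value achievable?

Best value-per-unit is B at 45/11; filling with it alone gives 4×45 = 180.
Optimal mix: 1×A + 3×B + 2×D → time 47, value 186.

186 marks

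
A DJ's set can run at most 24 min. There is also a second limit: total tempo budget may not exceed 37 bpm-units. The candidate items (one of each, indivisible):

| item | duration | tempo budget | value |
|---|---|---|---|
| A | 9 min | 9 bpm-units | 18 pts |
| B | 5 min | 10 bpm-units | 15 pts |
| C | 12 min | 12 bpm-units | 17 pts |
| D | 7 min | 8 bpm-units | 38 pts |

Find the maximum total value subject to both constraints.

Feasible sets respecting both limits:
- A+B+D: duration 21, tempo budget 27, value 71
- B+C+D: duration 24, tempo budget 30, value 70
- A+D: duration 16, tempo budget 17, value 56
- C+D: duration 19, tempo budget 20, value 55
Best: 71 pts.

71 pts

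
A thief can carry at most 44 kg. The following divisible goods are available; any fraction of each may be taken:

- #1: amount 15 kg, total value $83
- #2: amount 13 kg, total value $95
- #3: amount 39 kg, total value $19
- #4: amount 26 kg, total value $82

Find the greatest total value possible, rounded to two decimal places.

Take in order of value per unit:
- #2 (95/13 per unit): all 13 → value 95, running total 95.00
- #1 (83/15 per unit): all 15 → value 83, running total 178.00
- #4 (82/26 per unit): 16 of 26 → value 16×82/26 = 50.4615, running total 228.46
Total 228.46.

228.46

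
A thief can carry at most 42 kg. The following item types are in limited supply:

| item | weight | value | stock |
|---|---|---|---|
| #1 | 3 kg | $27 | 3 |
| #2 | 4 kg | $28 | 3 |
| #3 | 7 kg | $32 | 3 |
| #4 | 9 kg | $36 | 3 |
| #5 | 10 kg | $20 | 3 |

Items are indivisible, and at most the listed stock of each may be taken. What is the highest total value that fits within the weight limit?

$261

Top feasible selections:
- 3×#1 + 3×#2 + 3×#3: weight 42, value 261
- 3×#1 + 2×#2 + 1×#3 + 2×#4: weight 42, value 241
Best: $261.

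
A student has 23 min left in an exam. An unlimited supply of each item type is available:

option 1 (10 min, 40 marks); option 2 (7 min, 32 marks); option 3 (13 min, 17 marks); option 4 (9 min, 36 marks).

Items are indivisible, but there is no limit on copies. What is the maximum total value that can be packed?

Best value-per-unit is option 2 at 32/7; filling with it alone gives 3×32 = 96.
Optimal mix: 2×option 2 + 1×option 4 → time 23, value 100.

100 marks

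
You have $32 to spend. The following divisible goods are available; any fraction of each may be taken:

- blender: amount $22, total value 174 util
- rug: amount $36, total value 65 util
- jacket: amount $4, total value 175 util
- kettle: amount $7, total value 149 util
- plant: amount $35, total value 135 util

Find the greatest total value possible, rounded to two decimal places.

Take in order of value per unit:
- jacket (175/4 per unit): all 4 → value 175, running total 175.00
- kettle (149/7 per unit): all 7 → value 149, running total 324.00
- blender (174/22 per unit): 21 of 22 → value 21×174/22 = 166.0909, running total 490.09
Total 490.09.

490.09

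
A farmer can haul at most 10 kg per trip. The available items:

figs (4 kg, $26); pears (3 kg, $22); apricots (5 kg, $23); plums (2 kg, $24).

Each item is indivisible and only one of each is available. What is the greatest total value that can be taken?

Check high-value combinations within 10 kg:
- figs+pears+plums: weight 4+3+2=9, value 26+22+24=72
- pears+apricots+plums: weight 3+5+2=10, value 22+23+24=69
- figs+plums: weight 4+2=6, value 26+24=50
Best: $72.

$72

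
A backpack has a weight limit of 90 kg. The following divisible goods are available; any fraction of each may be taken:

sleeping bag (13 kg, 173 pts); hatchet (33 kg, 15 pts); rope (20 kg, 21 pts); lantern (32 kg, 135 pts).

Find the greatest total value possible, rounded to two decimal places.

Take in order of value per unit:
- sleeping bag (173/13 per unit): all 13 → value 173, running total 173.00
- lantern (135/32 per unit): all 32 → value 135, running total 308.00
- rope (21/20 per unit): all 20 → value 21, running total 329.00
- hatchet (15/33 per unit): 25 of 33 → value 25×15/33 = 11.3636, running total 340.36
Total 340.36.

340.36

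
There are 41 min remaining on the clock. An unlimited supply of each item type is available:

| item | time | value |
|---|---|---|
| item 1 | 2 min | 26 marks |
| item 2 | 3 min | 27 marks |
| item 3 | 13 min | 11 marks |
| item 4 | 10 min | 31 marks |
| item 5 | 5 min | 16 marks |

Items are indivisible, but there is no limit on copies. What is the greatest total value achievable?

521 marks

Best value-per-unit is item 1 at 26/2; filling with it alone gives 20×26 = 520.
Optimal mix: 19×item 1 + 1×item 2 → time 41, value 521.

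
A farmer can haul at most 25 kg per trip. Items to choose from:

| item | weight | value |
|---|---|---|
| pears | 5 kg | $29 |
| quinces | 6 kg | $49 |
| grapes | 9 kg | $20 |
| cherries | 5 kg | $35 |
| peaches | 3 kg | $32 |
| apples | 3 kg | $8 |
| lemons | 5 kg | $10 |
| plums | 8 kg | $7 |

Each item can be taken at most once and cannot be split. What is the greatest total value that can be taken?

$155

Check high-value combinations within 25 kg:
- pears+quinces+cherries+peaches+lemons: weight 5+6+5+3+5=24, value 29+49+35+32+10=155
- pears+quinces+cherries+peaches+apples: weight 5+6+5+3+3=22, value 29+49+35+32+8=153
- pears+quinces+cherries+peaches: weight 5+6+5+3=19, value 29+49+35+32=145
- quinces+grapes+cherries+peaches: weight 6+9+5+3=23, value 49+20+35+32=136
- quinces+cherries+peaches+apples+lemons: weight 6+5+3+3+5=22, value 49+35+32+8+10=134
Best: $155.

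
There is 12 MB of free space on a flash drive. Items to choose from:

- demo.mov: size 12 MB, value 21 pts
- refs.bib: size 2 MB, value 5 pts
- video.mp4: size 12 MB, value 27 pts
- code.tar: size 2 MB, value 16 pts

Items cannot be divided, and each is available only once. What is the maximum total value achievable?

This is a 0/1 knapsack; check combinations near the capacity.
- video.mp4: size 12, value 27
- refs.bib+code.tar: size 2+2=4, value 5+16=21
- demo.mov: size 12, value 21
- code.tar: size 2, value 16
- refs.bib: size 2, value 5
Best: 27 pts.

27 pts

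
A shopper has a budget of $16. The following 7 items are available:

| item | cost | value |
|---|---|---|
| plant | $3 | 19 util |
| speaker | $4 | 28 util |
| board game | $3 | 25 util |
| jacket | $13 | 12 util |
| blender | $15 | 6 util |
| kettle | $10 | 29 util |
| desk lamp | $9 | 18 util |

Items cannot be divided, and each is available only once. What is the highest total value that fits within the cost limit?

This is a 0/1 knapsack; check combinations near the capacity.
- plant+board game+kettle: cost 3+3+10=16, value 19+25+29=73
- plant+speaker+board game: cost 3+4+3=10, value 19+28+25=72
- speaker+board game+desk lamp: cost 4+3+9=16, value 28+25+18=71
- plant+speaker+desk lamp: cost 3+4+9=16, value 19+28+18=65
- plant+board game+desk lamp: cost 3+3+9=15, value 19+25+18=62
Best: 73 util.

73 util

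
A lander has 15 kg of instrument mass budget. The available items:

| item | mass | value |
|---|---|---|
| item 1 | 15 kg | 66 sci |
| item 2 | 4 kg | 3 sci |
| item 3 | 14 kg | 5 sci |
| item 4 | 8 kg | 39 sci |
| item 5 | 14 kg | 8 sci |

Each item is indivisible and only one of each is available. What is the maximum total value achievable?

Check high-value combinations within 15 kg:
- item 1: mass 15, value 66
- item 2+item 4: mass 4+8=12, value 3+39=42
- item 4: mass 8, value 39
- item 5: mass 14, value 8
- item 3: mass 14, value 5
Best: 66 sci.

66 sci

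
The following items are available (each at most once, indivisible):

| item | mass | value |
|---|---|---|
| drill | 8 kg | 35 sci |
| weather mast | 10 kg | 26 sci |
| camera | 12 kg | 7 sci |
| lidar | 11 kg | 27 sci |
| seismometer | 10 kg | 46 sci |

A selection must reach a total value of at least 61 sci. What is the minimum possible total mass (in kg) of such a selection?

18

Subsets with value ≥ 61, sorted by total mass:
- drill+seismometer: mass 18, value 81
- drill+weather mast: mass 18, value 61
Minimum mass: 18 kg.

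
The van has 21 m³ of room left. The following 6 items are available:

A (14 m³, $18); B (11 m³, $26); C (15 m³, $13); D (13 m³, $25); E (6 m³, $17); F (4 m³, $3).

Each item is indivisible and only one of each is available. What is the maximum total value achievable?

$46

Check high-value combinations within 21 m³:
- B+E+F: volume 11+6+4=21, value 26+17+3=46
- B+E: volume 11+6=17, value 26+17=43
- D+E: volume 13+6=19, value 25+17=42
- A+E: volume 14+6=20, value 18+17=35
- C+E: volume 15+6=21, value 13+17=30
Best: $46.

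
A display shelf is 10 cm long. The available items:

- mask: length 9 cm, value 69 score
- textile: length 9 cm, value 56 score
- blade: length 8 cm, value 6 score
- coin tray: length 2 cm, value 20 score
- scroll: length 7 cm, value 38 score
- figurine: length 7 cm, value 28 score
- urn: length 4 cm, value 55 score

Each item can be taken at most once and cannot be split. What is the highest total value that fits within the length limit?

Check high-value combinations within 10 cm:
- coin tray+urn: length 2+4=6, value 20+55=75
- mask: length 9, value 69
- coin tray+scroll: length 2+7=9, value 20+38=58
Best: 75 score.

75 score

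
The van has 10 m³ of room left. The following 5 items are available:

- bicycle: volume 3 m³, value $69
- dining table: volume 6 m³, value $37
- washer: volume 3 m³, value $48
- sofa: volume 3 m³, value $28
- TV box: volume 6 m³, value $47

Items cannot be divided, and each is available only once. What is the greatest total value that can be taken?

$145

This is a 0/1 knapsack; check combinations near the capacity.
- bicycle+washer+sofa: volume 3+3+3=9, value 69+48+28=145
- bicycle+washer: volume 3+3=6, value 69+48=117
- bicycle+TV box: volume 3+6=9, value 69+47=116
- bicycle+dining table: volume 3+6=9, value 69+37=106
- bicycle+sofa: volume 3+3=6, value 69+28=97
Best: $145.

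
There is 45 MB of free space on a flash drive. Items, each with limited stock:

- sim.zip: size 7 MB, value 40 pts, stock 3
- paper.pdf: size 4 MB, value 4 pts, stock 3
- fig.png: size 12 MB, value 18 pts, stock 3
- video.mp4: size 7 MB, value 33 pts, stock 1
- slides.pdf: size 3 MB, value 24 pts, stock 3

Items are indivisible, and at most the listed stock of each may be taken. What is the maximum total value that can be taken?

Best selections within size 45 and stock limits:
- 3×sim.zip + 2×paper.pdf + 1×video.mp4 + 3×slides.pdf: size 45, value 233
- 3×sim.zip + 1×paper.pdf + 1×video.mp4 + 3×slides.pdf: size 41, value 229
- 3×sim.zip + 1×video.mp4 + 3×slides.pdf: size 37, value 225
Best: 233 pts.

233 pts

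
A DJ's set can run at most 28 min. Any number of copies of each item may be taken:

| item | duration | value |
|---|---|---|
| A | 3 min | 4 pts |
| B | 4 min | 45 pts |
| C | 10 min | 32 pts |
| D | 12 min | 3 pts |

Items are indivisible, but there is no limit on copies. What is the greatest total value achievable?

315 pts

Best value-per-unit is B at 45/4, and filling with it alone uses duration 7×4=28. No mix of the others beats 7×45 = 315.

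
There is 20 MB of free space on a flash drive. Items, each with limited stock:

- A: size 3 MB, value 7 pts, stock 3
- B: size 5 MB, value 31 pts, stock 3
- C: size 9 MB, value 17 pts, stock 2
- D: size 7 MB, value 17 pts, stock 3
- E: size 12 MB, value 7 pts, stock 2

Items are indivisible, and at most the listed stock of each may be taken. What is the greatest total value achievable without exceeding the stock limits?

100 pts

Top feasible selections:
- 1×A + 3×B: size 18, value 100
- 3×B: size 15, value 93
Best: 100 pts.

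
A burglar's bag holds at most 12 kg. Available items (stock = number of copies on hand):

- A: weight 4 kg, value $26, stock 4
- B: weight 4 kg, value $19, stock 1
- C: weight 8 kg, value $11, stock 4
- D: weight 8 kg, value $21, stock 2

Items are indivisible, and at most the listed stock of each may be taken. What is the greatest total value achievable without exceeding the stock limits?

$78

Top feasible selections:
- 3×A: weight 12, value 78
- 2×A + 1×B: weight 12, value 71
- 2×A: weight 8, value 52
- 1×A + 1×D: weight 12, value 47
Best: $78.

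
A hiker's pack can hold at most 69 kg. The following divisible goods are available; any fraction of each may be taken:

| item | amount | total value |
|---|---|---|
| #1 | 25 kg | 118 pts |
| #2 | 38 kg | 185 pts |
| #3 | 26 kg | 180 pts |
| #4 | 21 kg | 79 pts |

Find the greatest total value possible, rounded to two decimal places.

388.60

Take in order of value per unit:
- #3 (180/26 per unit): all 26 → value 180, running total 180.00
- #2 (185/38 per unit): all 38 → value 185, running total 365.00
- #1 (118/25 per unit): 5 of 25 → value 5×118/25 = 23.6000, running total 388.60
Total 388.60.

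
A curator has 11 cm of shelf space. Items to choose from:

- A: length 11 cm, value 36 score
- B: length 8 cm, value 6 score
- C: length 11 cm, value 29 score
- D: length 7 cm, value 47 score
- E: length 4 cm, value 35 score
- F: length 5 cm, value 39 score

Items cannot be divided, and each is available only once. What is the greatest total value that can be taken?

82 score

This is a 0/1 knapsack; check combinations near the capacity.
- D+E: length 7+4=11, value 47+35=82
- E+F: length 4+5=9, value 35+39=74
- D: length 7, value 47
Best: 82 score.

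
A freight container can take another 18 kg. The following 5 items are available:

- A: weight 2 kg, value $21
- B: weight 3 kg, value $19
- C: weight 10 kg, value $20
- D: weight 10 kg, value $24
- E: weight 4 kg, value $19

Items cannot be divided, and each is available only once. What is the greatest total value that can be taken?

Check high-value combinations within 18 kg:
- A+B+D: weight 2+3+10=15, value 21+19+24=64
- A+D+E: weight 2+10+4=16, value 21+24+19=64
- B+D+E: weight 3+10+4=17, value 19+24+19=62
- A+B+C: weight 2+3+10=15, value 21+19+20=60
Best: $64.

$64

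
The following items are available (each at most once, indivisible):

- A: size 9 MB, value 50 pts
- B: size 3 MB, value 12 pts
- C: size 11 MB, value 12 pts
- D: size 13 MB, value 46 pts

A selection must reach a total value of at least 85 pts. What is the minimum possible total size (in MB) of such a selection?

Subsets with value ≥ 85, sorted by total size:
- A+D: size 22, value 96
- A+B+D: size 25, value 108
- A+C+D: size 33, value 108
Minimum size: 22 MB.

22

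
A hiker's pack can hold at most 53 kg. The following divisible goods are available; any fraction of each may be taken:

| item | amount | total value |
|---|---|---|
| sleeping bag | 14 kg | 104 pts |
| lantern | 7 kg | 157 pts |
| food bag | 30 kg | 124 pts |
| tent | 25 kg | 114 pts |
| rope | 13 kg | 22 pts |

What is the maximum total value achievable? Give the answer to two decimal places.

403.93

Take in order of value per unit:
- lantern (157/7 per unit): all 7 → value 157, running total 157.00
- sleeping bag (104/14 per unit): all 14 → value 104, running total 261.00
- tent (114/25 per unit): all 25 → value 114, running total 375.00
- food bag (124/30 per unit): 7 of 30 → value 7×124/30 = 28.9333, running total 403.93
Total 403.93.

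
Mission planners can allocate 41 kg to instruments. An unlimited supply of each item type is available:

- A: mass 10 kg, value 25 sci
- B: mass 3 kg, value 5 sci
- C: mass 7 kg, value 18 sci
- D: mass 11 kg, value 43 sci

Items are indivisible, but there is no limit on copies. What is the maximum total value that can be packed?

147 sci

Best value-per-unit is D at 43/11; filling with it alone gives 3×43 = 129.
Optimal mix: 1×C + 3×D → mass 40, value 147.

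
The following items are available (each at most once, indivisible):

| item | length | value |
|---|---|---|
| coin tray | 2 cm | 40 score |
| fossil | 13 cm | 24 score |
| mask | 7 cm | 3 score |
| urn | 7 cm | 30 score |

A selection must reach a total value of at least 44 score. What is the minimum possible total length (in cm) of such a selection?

9

Subsets with value ≥ 44, sorted by total length:
- coin tray+urn: length 9, value 70
- coin tray+fossil: length 15, value 64
- coin tray+mask+urn: length 16, value 73
Minimum length: 9 cm.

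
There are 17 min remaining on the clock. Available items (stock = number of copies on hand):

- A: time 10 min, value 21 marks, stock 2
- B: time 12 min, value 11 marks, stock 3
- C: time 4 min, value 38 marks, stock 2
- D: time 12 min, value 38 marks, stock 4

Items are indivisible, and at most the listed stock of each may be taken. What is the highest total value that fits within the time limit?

76 marks

Best selections within time 17 and stock limits:
- 2×C: time 8, value 76
- 1×C + 1×D: time 16, value 76
Best: 76 marks.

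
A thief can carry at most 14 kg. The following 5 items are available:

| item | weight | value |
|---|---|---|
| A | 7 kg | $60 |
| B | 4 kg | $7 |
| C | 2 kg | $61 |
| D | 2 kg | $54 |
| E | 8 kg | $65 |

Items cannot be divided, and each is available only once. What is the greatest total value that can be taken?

$180

This is a 0/1 knapsack; check combinations near the capacity.
- C+D+E: weight 2+2+8=12, value 61+54+65=180
- A+C+D: weight 7+2+2=11, value 60+61+54=175
- B+C+E: weight 4+2+8=14, value 7+61+65=133
- A+B+C: weight 7+4+2=13, value 60+7+61=128
Best: $180.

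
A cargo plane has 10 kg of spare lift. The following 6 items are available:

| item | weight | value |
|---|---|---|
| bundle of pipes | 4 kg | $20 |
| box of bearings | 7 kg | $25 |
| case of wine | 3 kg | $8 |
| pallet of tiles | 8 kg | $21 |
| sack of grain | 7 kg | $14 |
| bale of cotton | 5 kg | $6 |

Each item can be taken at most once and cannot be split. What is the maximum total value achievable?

Check high-value combinations within 10 kg:
- box of bearings+case of wine: weight 7+3=10, value 25+8=33
- bundle of pipes+case of wine: weight 4+3=7, value 20+8=28
- bundle of pipes+bale of cotton: weight 4+5=9, value 20+6=26
- box of bearings: weight 7, value 25
- case of wine+sack of grain: weight 3+7=10, value 8+14=22
Best: $33.

$33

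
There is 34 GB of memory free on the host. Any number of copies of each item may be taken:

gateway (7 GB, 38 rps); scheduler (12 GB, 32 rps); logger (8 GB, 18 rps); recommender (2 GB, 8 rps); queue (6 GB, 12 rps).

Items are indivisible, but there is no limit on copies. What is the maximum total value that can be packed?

176 rps

Best value-per-unit is gateway at 38/7; filling with it alone gives 4×38 = 152.
Optimal mix: 4×gateway + 3×recommender → memory 34, value 176.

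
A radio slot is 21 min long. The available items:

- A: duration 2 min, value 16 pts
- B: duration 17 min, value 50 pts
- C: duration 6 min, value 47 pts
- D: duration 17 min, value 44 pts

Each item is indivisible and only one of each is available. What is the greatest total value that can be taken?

66 pts

This is a 0/1 knapsack; check combinations near the capacity.
- A+B: duration 2+17=19, value 16+50=66
- A+C: duration 2+6=8, value 16+47=63
- A+D: duration 2+17=19, value 16+44=60
- B: duration 17, value 50
Best: 66 pts.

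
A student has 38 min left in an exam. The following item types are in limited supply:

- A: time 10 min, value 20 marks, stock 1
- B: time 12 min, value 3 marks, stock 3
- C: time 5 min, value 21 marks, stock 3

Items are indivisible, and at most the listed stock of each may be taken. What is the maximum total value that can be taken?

86 marks

Top feasible selections:
- 1×A + 1×B + 3×C: time 37, value 86
- 1×A + 3×C: time 25, value 83
- 1×B + 3×C: time 27, value 66
- 1×A + 1×B + 2×C: time 32, value 65
Best: 86 marks.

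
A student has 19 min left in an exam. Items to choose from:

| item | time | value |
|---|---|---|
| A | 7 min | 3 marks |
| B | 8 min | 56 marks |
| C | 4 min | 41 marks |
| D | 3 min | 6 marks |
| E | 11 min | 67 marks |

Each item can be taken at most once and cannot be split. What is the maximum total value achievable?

123 marks

This is a 0/1 knapsack; check combinations near the capacity.
- B+E: time 8+11=19, value 56+67=123
- C+D+E: time 4+3+11=18, value 41+6+67=114
- C+E: time 4+11=15, value 41+67=108
- B+C+D: time 8+4+3=15, value 56+41+6=103
- A+B+C: time 7+8+4=19, value 3+56+41=100
Best: 123 marks.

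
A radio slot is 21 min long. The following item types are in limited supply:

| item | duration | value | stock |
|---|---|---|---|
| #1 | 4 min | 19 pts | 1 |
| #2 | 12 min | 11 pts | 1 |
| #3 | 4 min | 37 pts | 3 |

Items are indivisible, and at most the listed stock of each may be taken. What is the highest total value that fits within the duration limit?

130 pts

Best selections within duration 21 and stock limits:
- 1×#1 + 3×#3: duration 16, value 130
- 3×#3: duration 12, value 111
Best: 130 pts.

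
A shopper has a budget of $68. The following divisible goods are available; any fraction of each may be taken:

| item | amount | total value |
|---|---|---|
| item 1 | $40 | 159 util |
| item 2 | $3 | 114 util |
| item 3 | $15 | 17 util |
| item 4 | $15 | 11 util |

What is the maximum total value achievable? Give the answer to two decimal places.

297.33

Take in order of value per unit:
- item 2 (114/3 per unit): all 3 → value 114, running total 114.00
- item 1 (159/40 per unit): all 40 → value 159, running total 273.00
- item 3 (17/15 per unit): all 15 → value 17, running total 290.00
- item 4 (11/15 per unit): 10 of 15 → value 10×11/15 = 7.3333, running total 297.33
Total 297.33.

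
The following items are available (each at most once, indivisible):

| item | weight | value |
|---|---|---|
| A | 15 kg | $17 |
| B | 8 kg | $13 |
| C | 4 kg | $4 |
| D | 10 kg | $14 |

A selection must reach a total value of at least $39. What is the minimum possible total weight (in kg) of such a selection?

33

Subsets with value ≥ 39, sorted by total weight:
- A+B+D: weight 33, value 44
- A+B+C+D: weight 37, value 48
Minimum weight: 33 kg.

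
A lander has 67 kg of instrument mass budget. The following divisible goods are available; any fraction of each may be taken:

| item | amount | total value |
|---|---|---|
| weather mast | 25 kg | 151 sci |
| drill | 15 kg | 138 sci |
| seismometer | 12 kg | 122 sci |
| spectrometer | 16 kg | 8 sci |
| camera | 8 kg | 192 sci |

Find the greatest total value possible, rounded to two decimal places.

606.50

Take in order of value per unit:
- camera (192/8 per unit): all 8 → value 192, running total 192.00
- seismometer (122/12 per unit): all 12 → value 122, running total 314.00
- drill (138/15 per unit): all 15 → value 138, running total 452.00
- weather mast (151/25 per unit): all 25 → value 151, running total 603.00
- spectrometer (8/16 per unit): 7 of 16 → value 7×8/16 = 3.5000, running total 606.50
Total 606.50.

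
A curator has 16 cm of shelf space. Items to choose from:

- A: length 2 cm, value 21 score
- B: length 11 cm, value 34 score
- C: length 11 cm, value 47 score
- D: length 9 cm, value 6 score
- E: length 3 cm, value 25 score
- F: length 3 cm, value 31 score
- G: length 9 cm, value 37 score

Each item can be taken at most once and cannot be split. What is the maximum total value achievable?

Check high-value combinations within 16 cm:
- A+C+F: length 2+11+3=16, value 21+47+31=99
- E+F+G: length 3+3+9=15, value 25+31+37=93
- A+C+E: length 2+11+3=16, value 21+47+25=93
- A+F+G: length 2+3+9=14, value 21+31+37=89
Best: 99 score.

99 score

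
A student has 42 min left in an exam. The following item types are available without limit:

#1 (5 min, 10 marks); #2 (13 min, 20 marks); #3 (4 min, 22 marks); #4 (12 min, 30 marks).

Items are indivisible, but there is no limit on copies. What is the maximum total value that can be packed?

Best value-per-unit is #3 at 22/4, and filling with it alone uses time 10×4=40. No mix of the others beats 10×22 = 220.

220 marks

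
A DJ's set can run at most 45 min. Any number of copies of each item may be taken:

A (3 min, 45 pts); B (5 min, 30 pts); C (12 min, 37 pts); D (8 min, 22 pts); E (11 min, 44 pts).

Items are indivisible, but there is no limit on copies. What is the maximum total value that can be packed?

675 pts

Best value-per-unit is A at 45/3, and filling with it alone uses duration 15×3=45. No mix of the others beats 15×45 = 675.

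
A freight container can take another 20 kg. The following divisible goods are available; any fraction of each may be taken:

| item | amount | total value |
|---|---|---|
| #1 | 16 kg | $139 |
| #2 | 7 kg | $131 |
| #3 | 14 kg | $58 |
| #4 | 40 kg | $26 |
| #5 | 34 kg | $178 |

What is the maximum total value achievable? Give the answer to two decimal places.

243.94

Take in order of value per unit:
- #2 (131/7 per unit): all 7 → value 131, running total 131.00
- #1 (139/16 per unit): 13 of 16 → value 13×139/16 = 112.9375, running total 243.94
Total 243.94.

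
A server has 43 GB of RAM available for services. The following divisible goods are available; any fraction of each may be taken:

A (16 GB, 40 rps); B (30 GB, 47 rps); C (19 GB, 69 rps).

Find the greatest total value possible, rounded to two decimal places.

121.53

Take in order of value per unit:
- C (69/19 per unit): all 19 → value 69, running total 69.00
- A (40/16 per unit): all 16 → value 40, running total 109.00
- B (47/30 per unit): 8 of 30 → value 8×47/30 = 12.5333, running total 121.53
Total 121.53.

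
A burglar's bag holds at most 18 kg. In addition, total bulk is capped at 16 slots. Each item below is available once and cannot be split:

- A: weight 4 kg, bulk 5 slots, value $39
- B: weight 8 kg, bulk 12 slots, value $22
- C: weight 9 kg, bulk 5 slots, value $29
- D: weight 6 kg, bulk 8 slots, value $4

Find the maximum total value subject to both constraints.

Feasible sets respecting both limits:
- A+C: weight 13, bulk 10, value 68
- A+D: weight 10, bulk 13, value 43
- A: weight 4, bulk 5, value 39
Best: $68.

$68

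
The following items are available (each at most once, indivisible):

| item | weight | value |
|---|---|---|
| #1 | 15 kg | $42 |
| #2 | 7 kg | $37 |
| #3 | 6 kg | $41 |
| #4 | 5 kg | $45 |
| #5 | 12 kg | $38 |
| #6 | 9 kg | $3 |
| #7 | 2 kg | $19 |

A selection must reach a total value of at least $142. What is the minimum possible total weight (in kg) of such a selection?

Subsets with value ≥ 142, sorted by total weight:
- #2+#3+#4+#7: weight 20, value 142
- #3+#4+#5+#7: weight 25, value 143
Minimum weight: 20 kg.

20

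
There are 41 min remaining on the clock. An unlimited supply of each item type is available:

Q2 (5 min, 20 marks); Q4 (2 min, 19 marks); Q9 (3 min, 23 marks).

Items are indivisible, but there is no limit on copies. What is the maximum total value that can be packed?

Best value-per-unit is Q4 at 19/2; filling with it alone gives 20×19 = 380.
Optimal mix: 19×Q4 + 1×Q9 → time 41, value 384.

384 marks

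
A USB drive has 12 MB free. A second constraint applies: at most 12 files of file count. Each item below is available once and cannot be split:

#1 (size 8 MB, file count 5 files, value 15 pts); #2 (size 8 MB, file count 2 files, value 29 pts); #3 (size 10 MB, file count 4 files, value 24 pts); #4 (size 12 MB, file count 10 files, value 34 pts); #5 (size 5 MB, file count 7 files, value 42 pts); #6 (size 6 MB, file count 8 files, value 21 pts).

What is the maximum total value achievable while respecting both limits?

Feasible sets respecting both limits:
- #5: size 5, file count 7, value 42
- #4: size 12, file count 10, value 34
- #2: size 8, file count 2, value 29
- #3: size 10, file count 4, value 24
Best: 42 pts.

42 pts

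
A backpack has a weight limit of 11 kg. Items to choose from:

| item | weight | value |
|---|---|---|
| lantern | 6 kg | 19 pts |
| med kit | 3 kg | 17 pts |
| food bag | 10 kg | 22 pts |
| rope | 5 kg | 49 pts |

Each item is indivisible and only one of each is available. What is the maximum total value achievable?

68 pts

Check high-value combinations within 11 kg:
- lantern+rope: weight 6+5=11, value 19+49=68
- med kit+rope: weight 3+5=8, value 17+49=66
- rope: weight 5, value 49
Best: 68 pts.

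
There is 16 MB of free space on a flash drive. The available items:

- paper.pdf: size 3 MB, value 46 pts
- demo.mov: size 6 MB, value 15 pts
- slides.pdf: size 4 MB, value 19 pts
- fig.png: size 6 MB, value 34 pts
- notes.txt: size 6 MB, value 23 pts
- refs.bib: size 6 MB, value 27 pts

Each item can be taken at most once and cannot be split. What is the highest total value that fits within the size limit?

Check high-value combinations within 16 MB:
- paper.pdf+fig.png+refs.bib: size 3+6+6=15, value 46+34+27=107
- paper.pdf+fig.png+notes.txt: size 3+6+6=15, value 46+34+23=103
- paper.pdf+slides.pdf+fig.png: size 3+4+6=13, value 46+19+34=99
Best: 107 pts.

107 pts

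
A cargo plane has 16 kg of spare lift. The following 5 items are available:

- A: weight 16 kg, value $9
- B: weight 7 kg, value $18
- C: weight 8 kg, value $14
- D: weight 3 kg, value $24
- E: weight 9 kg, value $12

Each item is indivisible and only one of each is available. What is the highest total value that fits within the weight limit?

This is a 0/1 knapsack; check combinations near the capacity.
- B+D: weight 7+3=10, value 18+24=42
- C+D: weight 8+3=11, value 14+24=38
- D+E: weight 3+9=12, value 24+12=36
Best: $42.

$42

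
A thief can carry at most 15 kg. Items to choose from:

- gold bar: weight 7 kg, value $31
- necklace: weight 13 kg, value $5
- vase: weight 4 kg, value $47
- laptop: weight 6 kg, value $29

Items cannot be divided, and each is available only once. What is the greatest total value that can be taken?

Check high-value combinations within 15 kg:
- gold bar+vase: weight 7+4=11, value 31+47=78
- vase+laptop: weight 4+6=10, value 47+29=76
- gold bar+laptop: weight 7+6=13, value 31+29=60
Best: $78.

$78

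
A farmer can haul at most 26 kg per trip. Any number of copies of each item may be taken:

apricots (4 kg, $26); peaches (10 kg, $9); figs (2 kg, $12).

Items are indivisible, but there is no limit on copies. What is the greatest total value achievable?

$168

Best value-per-unit is apricots at 26/4; filling with it alone gives 6×26 = 156.
Optimal mix: 6×apricots + 1×figs → weight 26, value 168.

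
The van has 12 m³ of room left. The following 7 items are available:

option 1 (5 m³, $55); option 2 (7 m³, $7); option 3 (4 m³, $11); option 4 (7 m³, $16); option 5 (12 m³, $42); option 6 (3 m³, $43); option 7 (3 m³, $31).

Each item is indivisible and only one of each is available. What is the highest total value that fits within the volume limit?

This is a 0/1 knapsack; check combinations near the capacity.
- option 1+option 6+option 7: volume 5+3+3=11, value 55+43+31=129
- option 1+option 3+option 6: volume 5+4+3=12, value 55+11+43=109
- option 1+option 6: volume 5+3=8, value 55+43=98
- option 1+option 3+option 7: volume 5+4+3=12, value 55+11+31=97
Best: $129.

$129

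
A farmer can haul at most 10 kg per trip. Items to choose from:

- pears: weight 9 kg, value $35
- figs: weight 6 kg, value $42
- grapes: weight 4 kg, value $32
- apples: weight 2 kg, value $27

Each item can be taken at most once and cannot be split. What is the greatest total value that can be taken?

$74

Check high-value combinations within 10 kg:
- figs+grapes: weight 6+4=10, value 42+32=74
- figs+apples: weight 6+2=8, value 42+27=69
- grapes+apples: weight 4+2=6, value 32+27=59
- figs: weight 6, value 42
- pears: weight 9, value 35
Best: $74.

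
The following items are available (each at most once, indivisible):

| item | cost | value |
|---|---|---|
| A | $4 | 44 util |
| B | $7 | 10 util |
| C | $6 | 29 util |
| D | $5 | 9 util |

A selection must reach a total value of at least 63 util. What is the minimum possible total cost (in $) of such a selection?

Subsets with value ≥ 63, sorted by total cost:
- A+C: cost 10, value 73
- A+C+D: cost 15, value 82
- A+B+D: cost 16, value 63
Minimum cost: 10 $.

10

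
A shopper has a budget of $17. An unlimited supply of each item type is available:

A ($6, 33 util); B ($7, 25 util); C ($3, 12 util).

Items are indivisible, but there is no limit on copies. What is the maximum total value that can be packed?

Best value-per-unit is A at 33/6; filling with it alone gives 2×33 = 66.
Optimal mix: 2×A + 1×C → cost 15, value 78.

78 util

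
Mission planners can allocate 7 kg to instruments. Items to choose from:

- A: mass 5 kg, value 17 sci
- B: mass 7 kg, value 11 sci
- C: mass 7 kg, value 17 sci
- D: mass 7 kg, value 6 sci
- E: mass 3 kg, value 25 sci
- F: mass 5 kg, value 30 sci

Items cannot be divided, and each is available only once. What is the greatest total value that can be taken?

Check high-value combinations within 7 kg:
- F: mass 5, value 30
- E: mass 3, value 25
- A: mass 5, value 17
- C: mass 7, value 17
Best: 30 sci.

30 sci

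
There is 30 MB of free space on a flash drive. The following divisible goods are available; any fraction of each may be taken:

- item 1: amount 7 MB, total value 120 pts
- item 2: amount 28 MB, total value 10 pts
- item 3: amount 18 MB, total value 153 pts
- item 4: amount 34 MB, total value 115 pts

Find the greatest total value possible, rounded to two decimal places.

289.91

Take in order of value per unit:
- item 1 (120/7 per unit): all 7 → value 120, running total 120.00
- item 3 (153/18 per unit): all 18 → value 153, running total 273.00
- item 4 (115/34 per unit): 5 of 34 → value 5×115/34 = 16.9118, running total 289.91
Total 289.91.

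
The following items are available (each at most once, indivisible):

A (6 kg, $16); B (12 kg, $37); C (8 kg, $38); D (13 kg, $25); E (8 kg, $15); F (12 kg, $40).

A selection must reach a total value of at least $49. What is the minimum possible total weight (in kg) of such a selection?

14

Subsets with value ≥ 49, sorted by total weight:
- A+C: weight 14, value 54
- C+E: weight 16, value 53
- A+F: weight 18, value 56
- A+B: weight 18, value 53
Minimum weight: 14 kg.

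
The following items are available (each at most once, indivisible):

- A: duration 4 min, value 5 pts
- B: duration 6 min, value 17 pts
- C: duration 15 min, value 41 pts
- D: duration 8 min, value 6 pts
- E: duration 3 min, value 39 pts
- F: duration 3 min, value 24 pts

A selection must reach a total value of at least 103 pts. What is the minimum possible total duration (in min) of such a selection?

21

Subsets with value ≥ 103, sorted by total duration:
- C+E+F: duration 21, value 104
- A+C+E+F: duration 25, value 109
- B+C+E+F: duration 27, value 121
- C+D+E+F: duration 29, value 110
Minimum duration: 21 min.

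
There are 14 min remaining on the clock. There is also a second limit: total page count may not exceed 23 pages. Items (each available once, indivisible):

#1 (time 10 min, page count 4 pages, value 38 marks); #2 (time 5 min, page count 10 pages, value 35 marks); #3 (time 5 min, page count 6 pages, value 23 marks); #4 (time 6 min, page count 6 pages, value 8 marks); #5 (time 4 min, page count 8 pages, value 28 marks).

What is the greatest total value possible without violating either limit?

Feasible sets respecting both limits:
- #1+#5: time 14, page count 12, value 66
- #2+#5: time 9, page count 18, value 63
- #2+#3: time 10, page count 16, value 58
Best: 66 marks.

66 marks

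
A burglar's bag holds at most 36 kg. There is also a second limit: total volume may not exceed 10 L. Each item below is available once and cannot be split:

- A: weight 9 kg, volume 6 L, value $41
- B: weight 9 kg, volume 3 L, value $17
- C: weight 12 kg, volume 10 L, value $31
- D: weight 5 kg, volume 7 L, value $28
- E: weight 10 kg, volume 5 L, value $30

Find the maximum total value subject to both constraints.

$58

Feasible sets respecting both limits:
- A+B: weight 18, volume 9, value 58
- B+E: weight 19, volume 8, value 47
- B+D: weight 14, volume 10, value 45
Best: $58.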